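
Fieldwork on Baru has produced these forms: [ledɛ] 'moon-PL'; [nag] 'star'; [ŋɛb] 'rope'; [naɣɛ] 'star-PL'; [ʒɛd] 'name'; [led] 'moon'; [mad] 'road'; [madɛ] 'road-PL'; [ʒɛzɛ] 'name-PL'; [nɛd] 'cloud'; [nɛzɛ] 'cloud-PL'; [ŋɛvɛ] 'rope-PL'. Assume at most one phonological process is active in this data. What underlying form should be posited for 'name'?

/ʒɛz/

The root 'name' surfaces as [ʒɛd] and [ʒɛzɛ], with a stem-final [d] ~ [z] alternation.
If /d/ were underlying and a rule turned it into [z] before the PL suffix, 'moon' would also alternate; but it has [d] in both [led] and [ledɛ].
The alternation reflects word-final hardening: voiced fricatives become stops word-finally. /z/ is underlying.
So 'name' = /ʒɛz/.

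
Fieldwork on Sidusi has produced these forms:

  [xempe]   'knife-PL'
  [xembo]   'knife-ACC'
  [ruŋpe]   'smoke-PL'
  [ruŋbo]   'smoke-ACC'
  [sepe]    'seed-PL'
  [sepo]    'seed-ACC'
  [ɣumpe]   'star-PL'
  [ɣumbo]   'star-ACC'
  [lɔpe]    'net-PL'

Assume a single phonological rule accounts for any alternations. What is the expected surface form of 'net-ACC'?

The ACC morpheme has two allomorphs, [-bo] and [-po].
The PL suffix, which begins with [p], is invariant after every stem; so [p] is not altered by any rule here.
So the underlying form is /-bo/, and voiced stops become voiceless after a vowel.
After 'net', which ends in a vowel, the suffix surfaces as [-po], giving [lɔpo].

[lɔpo]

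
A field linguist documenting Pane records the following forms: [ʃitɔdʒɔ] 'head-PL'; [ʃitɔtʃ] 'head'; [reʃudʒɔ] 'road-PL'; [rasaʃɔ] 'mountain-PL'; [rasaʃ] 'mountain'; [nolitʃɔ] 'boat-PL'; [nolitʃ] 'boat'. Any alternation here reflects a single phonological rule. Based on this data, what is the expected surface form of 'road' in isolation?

The stem for 'head' ends in [dʒ] in [ʃitɔdʒɔ] but [tʃ] in [ʃitɔtʃ].
The stem 'boat' ([nolitʃɔ], [nolitʃ]) shows [tʃ] unchanged in both environments, so [tʃ] cannot be basic with [dʒ] derived before the PL suffix.
The alternation reflects word-final obstruent devoicing: voiced obstruents become voiceless word-finally. /dʒ/ is underlying.
From [reʃudʒɔ] the stem 'road' is /reʃudʒ/; word-finally this yields [reʃutʃ].

[reʃutʃ]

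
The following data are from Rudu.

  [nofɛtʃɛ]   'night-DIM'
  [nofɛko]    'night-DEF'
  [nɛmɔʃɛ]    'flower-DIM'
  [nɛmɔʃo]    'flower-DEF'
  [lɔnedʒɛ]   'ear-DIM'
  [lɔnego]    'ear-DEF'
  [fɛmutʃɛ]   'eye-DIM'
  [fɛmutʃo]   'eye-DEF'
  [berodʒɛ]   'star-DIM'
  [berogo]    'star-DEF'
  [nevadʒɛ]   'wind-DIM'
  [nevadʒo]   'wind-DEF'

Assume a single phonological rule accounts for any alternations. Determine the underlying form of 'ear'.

'ear' shows [dʒ] ~ [g] at the end of the stem ([lɔnedʒɛ] vs [lɔnego]).
But 'wind' keeps [dʒ] in both environments ([nevadʒɛ], [nevadʒo]), so there is no rule changing /dʒ/ to [g] before the DEF suffix.
The alternation reflects palatalization before a front vowel: /k/ and /g/ become palato-alveolar [tʃ] and [dʒ] before a front vowel. /g/ is underlying.
Hence 'ear' is /lɔneg/ underlyingly.

/lɔneg/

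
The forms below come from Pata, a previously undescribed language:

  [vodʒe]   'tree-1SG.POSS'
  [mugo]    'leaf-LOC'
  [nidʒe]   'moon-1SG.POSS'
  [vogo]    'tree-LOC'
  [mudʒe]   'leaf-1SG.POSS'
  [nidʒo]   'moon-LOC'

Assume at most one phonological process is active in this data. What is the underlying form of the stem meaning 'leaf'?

In [mudʒe] and [mugo] the final segment of 'leaf' alternates: [dʒ] ~ [g].
Compare 'moon', with invariant [dʒ] in [nidʒe] and [nidʒo]: an analysis with underlying /dʒ/ and a rule producing [g] before the LOC suffix would wrongly predict alternation here too.
The alternation reflects palatalization before a front vowel: /g/ becomes palato-alveolar [dʒ] before a front vowel. /g/ is underlying.

/mug/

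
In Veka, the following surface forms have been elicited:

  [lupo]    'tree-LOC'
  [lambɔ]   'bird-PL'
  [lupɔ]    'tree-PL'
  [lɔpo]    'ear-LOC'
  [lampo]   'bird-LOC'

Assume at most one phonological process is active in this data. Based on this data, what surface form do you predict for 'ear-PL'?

[lɔpɔ]

The PL morpheme has two allomorphs, [-bɔ] and [-pɔ].
The LOC suffix, which begins with [p], is invariant after every stem; so [p] is not altered by any rule here.
So the underlying form is /-bɔ/, and voiced stops become voiceless after a vowel.
After 'ear', which ends in a vowel, the suffix surfaces as [-pɔ], giving [lɔpɔ].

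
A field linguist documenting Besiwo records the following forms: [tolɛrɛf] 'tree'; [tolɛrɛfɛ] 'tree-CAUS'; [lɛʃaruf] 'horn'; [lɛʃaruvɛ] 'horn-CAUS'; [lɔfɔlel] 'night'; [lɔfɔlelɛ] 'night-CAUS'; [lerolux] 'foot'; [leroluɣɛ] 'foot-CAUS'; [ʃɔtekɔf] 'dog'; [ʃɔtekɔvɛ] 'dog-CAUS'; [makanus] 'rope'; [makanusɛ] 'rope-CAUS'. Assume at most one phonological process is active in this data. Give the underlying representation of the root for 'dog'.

/ʃɔtekɔv/

'dog' shows [f] ~ [v] at the end of the stem ([ʃɔtekɔf] vs [ʃɔtekɔvɛ]).
If /f/ were underlying and a rule turned it into [v] before the CAUS suffix, 'tree' would also alternate; but it has [f] in both [tolɛrɛf] and [tolɛrɛfɛ].
The alternation reflects word-final obstruent devoicing: voiced obstruents become voiceless word-finally. /v/ is underlying.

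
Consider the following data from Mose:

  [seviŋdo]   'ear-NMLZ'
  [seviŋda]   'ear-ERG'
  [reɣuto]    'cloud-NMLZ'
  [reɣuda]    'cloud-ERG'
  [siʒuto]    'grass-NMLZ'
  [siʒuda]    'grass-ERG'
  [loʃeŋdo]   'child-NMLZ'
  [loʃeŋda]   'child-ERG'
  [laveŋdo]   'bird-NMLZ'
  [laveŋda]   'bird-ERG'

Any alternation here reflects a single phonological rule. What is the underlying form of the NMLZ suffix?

The NMLZ morpheme has two allomorphs, [-do] and [-to].
The ERG suffix, which begins with [d], is invariant after every stem; so [d] is not altered by any rule here.
The NMLZ suffix is therefore /-to/ underlyingly, with post-nasal voicing: voiceless stops become voiced after a nasal.

/-to/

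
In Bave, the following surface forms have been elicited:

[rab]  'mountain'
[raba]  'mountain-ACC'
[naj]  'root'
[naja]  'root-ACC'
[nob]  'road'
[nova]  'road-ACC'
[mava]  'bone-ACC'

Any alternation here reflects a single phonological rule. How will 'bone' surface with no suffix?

[mab]

The root 'road' surfaces as [nob] and [nova], with a stem-final [b] ~ [v] alternation.
But 'mountain' keeps [b] in both environments ([rab], [raba]), so there is no rule changing /b/ to [v] before the ACC suffix.
Therefore /v/ is basic and [b] is derived by word-final hardening (voiced fricatives become stops word-finally).
The one attested form of 'bone', [mava], shows underlying /mav/. Applying the same rule word-finally gives [mab].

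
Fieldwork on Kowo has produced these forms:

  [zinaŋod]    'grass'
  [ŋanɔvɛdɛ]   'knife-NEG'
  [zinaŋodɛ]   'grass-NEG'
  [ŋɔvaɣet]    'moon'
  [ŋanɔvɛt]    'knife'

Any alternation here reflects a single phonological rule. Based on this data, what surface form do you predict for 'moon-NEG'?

The root 'knife' surfaces as [ŋanɔvɛdɛ] and [ŋanɔvɛt], with a stem-final [d] ~ [t] alternation.
The stem 'grass' ([zinaŋodɛ], [zinaŋod]) shows [d] unchanged in both environments, so [d] cannot be basic with [t] derived in isolation.
So /t/ is underlying, and a rule of intervocalic voicing — voiceless stops become voiced between vowels — gives [d].
From [ŋɔvaɣet] the stem 'moon' is /ŋɔvaɣet/; between vowels this yields [ŋɔvaɣedɛ].

[ŋɔvaɣedɛ]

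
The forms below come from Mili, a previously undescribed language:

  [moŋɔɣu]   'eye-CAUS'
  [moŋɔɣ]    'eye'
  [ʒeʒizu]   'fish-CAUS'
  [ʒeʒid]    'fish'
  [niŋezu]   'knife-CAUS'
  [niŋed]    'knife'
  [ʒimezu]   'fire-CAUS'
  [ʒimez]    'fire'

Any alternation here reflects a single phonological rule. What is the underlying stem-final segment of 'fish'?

The root 'fish' surfaces as [ʒeʒizu] and [ʒeʒid], with a stem-final [z] ~ [d] alternation.
The stem 'fire' ([ʒimezu], [ʒimez]) shows [z] unchanged in both environments, so [z] cannot be basic with [d] derived in isolation.
The alternation reflects intervocalic spirantization: voiced stops become fricatives between vowels. /d/ is underlying.

/d/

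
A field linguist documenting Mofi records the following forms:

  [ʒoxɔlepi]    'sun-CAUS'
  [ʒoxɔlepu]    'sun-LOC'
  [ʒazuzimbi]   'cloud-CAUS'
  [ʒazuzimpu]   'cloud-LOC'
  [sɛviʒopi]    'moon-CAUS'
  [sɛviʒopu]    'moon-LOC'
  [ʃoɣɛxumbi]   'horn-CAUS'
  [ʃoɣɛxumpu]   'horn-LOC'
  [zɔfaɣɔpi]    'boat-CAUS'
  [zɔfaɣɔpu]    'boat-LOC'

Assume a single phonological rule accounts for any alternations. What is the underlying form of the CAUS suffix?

The CAUS morpheme has two allomorphs, [-bi] and [-pi].
By contrast the LOC suffix keeps its initial [p] throughout — that segment must be underlying.
The CAUS suffix is therefore /-bi/ underlyingly, with post-vocalic devoicing: voiced stops become voiceless after a vowel.

/-bi/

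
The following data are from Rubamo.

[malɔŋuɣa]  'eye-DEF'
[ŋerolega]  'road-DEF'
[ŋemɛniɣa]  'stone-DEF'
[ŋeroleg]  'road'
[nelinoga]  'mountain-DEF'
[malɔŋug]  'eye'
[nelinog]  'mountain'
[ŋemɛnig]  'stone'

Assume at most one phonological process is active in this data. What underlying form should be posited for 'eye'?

In [malɔŋuɣa] and [malɔŋug] the final segment of 'eye' alternates: [ɣ] ~ [g].
Compare 'mountain', with invariant [g] in [nelinoga] and [nelinog]: an analysis with underlying /g/ and a rule producing [ɣ] before the DEF suffix would wrongly predict alternation here too.
So /ɣ/ is underlying, and a rule of word-final hardening — voiced fricatives become stops word-finally — gives [g].

/malɔŋuɣ/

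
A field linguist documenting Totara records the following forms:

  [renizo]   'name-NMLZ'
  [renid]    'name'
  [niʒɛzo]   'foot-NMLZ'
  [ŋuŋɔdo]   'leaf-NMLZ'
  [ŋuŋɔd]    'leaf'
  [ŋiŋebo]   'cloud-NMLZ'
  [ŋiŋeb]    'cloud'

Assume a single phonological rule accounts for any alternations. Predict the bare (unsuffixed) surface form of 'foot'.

The stem for 'name' ends in [z] in [renizo] but [d] in [renid].
But 'leaf' keeps [d] in both environments ([ŋuŋɔdo], [ŋuŋɔd]), so there is no rule changing /d/ to [z] before the NMLZ suffix.
The underlying segment must be /z/; voiced fricatives become stops word-finally, yielding [d] there.
The one attested form of 'foot', [niʒɛzo], shows underlying /niʒɛz/. Applying the same rule word-finally gives [niʒɛd].

[niʒɛd]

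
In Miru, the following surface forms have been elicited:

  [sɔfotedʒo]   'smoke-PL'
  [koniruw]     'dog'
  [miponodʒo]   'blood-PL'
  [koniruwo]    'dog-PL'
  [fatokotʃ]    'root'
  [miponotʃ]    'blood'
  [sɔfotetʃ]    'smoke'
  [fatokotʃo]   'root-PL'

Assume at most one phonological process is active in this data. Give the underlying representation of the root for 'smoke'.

/sɔfotedʒ/

The root 'smoke' surfaces as [sɔfotetʃ] and [sɔfotedʒo], with a stem-final [tʃ] ~ [dʒ] alternation.
But 'root' keeps [tʃ] in both environments ([fatokotʃ], [fatokotʃo]), so there is no rule changing /tʃ/ to [dʒ] before the PL suffix.
Therefore /dʒ/ is basic and [tʃ] is derived by word-final obstruent devoicing (voiced obstruents become voiceless word-finally).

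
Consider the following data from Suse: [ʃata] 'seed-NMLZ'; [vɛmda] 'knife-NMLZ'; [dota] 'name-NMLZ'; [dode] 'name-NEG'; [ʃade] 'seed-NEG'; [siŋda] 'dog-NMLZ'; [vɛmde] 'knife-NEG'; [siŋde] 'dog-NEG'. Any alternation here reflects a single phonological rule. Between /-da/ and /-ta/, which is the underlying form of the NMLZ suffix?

/-ta/

The NMLZ suffix surfaces as [-da] and [-ta], depending on the final segment of the stem.
The NEG suffix, which begins with [d], is invariant after every stem; so [d] is not altered by any rule here.
The NMLZ suffix is therefore /-ta/ underlyingly, with post-nasal voicing: voiceless stops become voiced after a nasal.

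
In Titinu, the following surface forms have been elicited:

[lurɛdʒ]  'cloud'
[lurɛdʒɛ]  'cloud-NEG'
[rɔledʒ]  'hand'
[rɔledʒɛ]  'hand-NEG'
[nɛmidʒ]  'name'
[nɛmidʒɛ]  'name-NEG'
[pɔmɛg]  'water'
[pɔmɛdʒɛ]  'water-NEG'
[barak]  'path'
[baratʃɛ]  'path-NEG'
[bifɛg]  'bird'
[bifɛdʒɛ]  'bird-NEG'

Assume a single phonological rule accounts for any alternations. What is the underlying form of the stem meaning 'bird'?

/bifɛg/

'bird' shows [g] ~ [dʒ] at the end of the stem ([bifɛg] vs [bifɛdʒɛ]).
But 'hand' keeps [dʒ] in both environments ([rɔledʒ], [rɔledʒɛ]), so there is no rule changing /dʒ/ to [g] in isolation.
Therefore /g/ is basic and [dʒ] is derived by palatalization before a front vowel (/k/ and /g/ become palato-alveolar [tʃ] and [dʒ] before a front vowel).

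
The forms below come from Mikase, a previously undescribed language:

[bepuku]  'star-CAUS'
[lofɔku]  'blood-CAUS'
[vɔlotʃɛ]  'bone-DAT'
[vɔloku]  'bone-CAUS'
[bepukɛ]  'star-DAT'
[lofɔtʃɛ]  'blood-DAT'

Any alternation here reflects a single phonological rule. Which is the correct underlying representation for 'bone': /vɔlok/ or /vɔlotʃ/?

'bone' shows [k] ~ [tʃ] at the end of the stem ([vɔloku] vs [vɔlotʃɛ]).
Compare 'star', with invariant [k] in [bepuku] and [bepukɛ]: an analysis with underlying /k/ and a rule producing [tʃ] before the DAT suffix would wrongly predict alternation here too.
The alternation reflects depalatalization: palato-alveolar /tʃ/ becomes [k] when no front vowel follows. /tʃ/ is underlying.

/vɔlotʃ/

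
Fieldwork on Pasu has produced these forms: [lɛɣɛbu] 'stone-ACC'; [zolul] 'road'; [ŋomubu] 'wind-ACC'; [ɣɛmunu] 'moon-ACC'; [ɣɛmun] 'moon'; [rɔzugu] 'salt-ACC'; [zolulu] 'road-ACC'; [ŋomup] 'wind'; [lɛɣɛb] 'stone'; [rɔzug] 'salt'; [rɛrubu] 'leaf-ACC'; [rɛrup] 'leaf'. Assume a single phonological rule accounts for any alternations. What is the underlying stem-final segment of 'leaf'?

/p/

The stem for 'leaf' ends in [p] in [rɛrup] but [b] in [rɛrubu].
But 'stone' keeps [b] in both environments ([lɛɣɛb], [lɛɣɛbu]), so there is no rule changing /b/ to [p] in isolation.
So /p/ is underlying, and a rule of intervocalic voicing — voiceless stops become voiced between vowels — gives [b].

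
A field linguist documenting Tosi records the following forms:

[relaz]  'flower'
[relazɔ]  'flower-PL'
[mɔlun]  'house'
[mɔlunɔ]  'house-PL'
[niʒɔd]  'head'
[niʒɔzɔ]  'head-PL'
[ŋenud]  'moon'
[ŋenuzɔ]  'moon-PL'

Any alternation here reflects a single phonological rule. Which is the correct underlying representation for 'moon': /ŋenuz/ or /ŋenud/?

The stem for 'moon' ends in [d] in [ŋenud] but [z] in [ŋenuzɔ].
The stem 'flower' ([relaz], [relazɔ]) shows [z] unchanged in both environments, so [z] cannot be basic with [d] derived in isolation.
The alternation reflects intervocalic spirantization: voiced stops become fricatives between vowels. /d/ is underlying.

/ŋenud/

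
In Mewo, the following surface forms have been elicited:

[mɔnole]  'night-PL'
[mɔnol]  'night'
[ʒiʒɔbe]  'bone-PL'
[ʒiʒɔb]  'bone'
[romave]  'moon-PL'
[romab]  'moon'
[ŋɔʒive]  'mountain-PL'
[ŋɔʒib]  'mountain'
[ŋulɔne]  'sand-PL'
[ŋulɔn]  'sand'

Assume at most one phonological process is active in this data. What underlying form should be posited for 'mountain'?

/ŋɔʒiv/

The stem for 'mountain' ends in [v] in [ŋɔʒive] but [b] in [ŋɔʒib].
Compare 'bone', with invariant [b] in [ʒiʒɔbe] and [ʒiʒɔb]: an analysis with underlying /b/ and a rule producing [v] before the PL suffix would wrongly predict alternation here too.
So /v/ is underlying, and a rule of word-final hardening — voiced fricatives become stops word-finally — gives [b].
The underlying form of 'mountain' is therefore /ŋɔʒiv/.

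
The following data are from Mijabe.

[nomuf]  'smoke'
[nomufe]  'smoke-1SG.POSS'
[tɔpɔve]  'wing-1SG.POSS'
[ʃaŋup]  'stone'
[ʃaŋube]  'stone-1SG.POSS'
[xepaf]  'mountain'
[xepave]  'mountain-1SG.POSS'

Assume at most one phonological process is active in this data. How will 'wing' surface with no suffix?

The stem for 'mountain' ends in [f] in [xepaf] but [v] in [xepave].
If /f/ were underlying and a rule turned it into [v] before the 1SG.POSS suffix, 'smoke' would also alternate; but it has [f] in both [nomuf] and [nomufe].
Therefore /v/ is basic and [f] is derived by word-final obstruent devoicing (voiced obstruents become voiceless word-finally).
From [tɔpɔve] the stem 'wing' is /tɔpɔv/; word-finally this yields [tɔpɔf].

[tɔpɔf]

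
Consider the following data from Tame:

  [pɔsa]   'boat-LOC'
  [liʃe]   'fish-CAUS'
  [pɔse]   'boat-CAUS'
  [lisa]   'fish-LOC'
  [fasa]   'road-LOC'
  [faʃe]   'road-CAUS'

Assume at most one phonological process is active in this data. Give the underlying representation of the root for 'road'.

In [faʃe] and [fasa] the final segment of 'road' alternates: [ʃ] ~ [s].
Compare 'boat', with invariant [s] in [pɔse] and [pɔsa]: an analysis with underlying /s/ and a rule producing [ʃ] before the CAUS suffix would wrongly predict alternation here too.
The alternation reflects depalatalization: palato-alveolar /ʃ/ becomes [s] when no front vowel follows. /ʃ/ is underlying.
The underlying form of 'road' is therefore /faʃ/.

/faʃ/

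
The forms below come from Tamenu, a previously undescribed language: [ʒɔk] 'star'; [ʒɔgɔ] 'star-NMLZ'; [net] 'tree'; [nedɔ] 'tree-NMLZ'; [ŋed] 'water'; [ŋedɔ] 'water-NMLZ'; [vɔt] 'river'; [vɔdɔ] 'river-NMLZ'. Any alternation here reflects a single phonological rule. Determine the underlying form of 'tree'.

/net/

The root 'tree' surfaces as [net] and [nedɔ], with a stem-final [t] ~ [d] alternation.
But 'water' keeps [d] in both environments ([ŋed], [ŋedɔ]), so there is no rule changing /d/ to [t] in isolation.
The alternation reflects intervocalic voicing: voiceless stops become voiced between vowels. /t/ is underlying.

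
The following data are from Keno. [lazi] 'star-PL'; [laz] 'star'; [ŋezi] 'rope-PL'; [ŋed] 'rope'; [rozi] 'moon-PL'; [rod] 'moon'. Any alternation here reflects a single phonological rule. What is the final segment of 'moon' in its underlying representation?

/d/

The stem for 'moon' ends in [z] in [rozi] but [d] in [rod].
But 'star' keeps [z] in both environments ([lazi], [laz]), so there is no rule changing /z/ to [d] in isolation.
The alternation reflects intervocalic spirantization: voiced stops become fricatives between vowels. /d/ is underlying.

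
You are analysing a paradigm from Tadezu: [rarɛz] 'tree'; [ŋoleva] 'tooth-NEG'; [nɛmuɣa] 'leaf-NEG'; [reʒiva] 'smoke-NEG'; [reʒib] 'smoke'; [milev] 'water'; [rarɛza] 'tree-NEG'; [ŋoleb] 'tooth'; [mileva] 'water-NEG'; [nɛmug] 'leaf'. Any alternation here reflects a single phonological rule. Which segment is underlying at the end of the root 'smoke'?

/b/

In [reʒiva] and [reʒib] the final segment of 'smoke' alternates: [v] ~ [b].
The stem 'water' ([mileva], [milev]) shows [v] unchanged in both environments, so [v] cannot be basic with [b] derived in isolation.
The alternation reflects intervocalic spirantization: voiced stops become fricatives between vowels. /b/ is underlying.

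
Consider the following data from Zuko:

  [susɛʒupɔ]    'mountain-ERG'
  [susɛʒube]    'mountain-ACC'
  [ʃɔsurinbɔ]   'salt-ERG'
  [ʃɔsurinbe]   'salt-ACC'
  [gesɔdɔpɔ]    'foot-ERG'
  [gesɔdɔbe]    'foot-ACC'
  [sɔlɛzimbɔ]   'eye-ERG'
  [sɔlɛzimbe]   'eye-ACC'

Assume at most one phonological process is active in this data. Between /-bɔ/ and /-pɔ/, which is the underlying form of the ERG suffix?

The ERG suffix surfaces as [-bɔ] and [-pɔ], depending on the final segment of the stem.
By contrast the ACC suffix keeps its initial [b] throughout — that segment must be underlying.
The ERG suffix is therefore /-pɔ/ underlyingly, with post-nasal voicing: voiceless stops become voiced after a nasal.

/-pɔ/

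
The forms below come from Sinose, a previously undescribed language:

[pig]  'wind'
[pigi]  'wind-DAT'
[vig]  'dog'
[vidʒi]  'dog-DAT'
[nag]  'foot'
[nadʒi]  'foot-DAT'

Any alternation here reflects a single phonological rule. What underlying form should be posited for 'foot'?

/nadʒ/

In [nag] and [nadʒi] the final segment of 'foot' alternates: [g] ~ [dʒ].
The stem 'wind' ([pig], [pigi]) shows [g] unchanged in both environments, so [g] cannot be basic with [dʒ] derived before the DAT suffix.
So /dʒ/ is underlying, and a rule of depalatalization — palato-alveolar /dʒ/ becomes [g] when no front vowel follows — gives [g].
So 'foot' = /nadʒ/.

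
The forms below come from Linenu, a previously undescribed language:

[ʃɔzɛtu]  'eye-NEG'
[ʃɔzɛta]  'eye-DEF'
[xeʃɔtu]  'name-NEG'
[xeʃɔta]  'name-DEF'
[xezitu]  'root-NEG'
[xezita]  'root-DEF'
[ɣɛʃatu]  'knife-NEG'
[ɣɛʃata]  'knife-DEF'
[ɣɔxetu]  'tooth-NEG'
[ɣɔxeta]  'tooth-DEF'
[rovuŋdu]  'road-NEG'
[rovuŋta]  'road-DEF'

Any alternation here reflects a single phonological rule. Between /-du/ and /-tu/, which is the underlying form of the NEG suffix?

/-du/

The NEG suffix surfaces as [-du] and [-tu], depending on the final segment of the stem.
By contrast the DEF suffix keeps its initial [t] throughout — that segment must be underlying.
The NEG suffix is therefore /-du/ underlyingly, with post-vocalic devoicing: voiced stops become voiceless after a vowel.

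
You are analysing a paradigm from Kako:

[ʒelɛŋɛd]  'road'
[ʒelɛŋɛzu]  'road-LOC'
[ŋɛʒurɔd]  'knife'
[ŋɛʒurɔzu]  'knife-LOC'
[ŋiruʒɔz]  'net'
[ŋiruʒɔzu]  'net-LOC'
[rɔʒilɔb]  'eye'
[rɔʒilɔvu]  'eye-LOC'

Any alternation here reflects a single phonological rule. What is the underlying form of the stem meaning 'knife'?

/ŋɛʒurɔd/

The root 'knife' surfaces as [ŋɛʒurɔd] and [ŋɛʒurɔzu], with a stem-final [d] ~ [z] alternation.
If /z/ were underlying and a rule turned it into [d] in isolation, 'net' would also alternate; but it has [z] in both [ŋiruʒɔz] and [ŋiruʒɔzu].
The alternation reflects intervocalic spirantization: voiced stops become fricatives between vowels. /d/ is underlying.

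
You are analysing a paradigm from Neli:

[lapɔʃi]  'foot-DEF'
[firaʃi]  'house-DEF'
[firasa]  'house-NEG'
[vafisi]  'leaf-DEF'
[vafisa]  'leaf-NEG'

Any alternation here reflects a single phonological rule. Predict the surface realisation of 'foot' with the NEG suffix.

[lapɔsa]

The root 'house' surfaces as [firaʃi] and [firasa], with a stem-final [ʃ] ~ [s] alternation.
Compare 'leaf', with invariant [s] in [vafisi] and [vafisa]: an analysis with underlying /s/ and a rule producing [ʃ] before the DEF suffix would wrongly predict alternation here too.
So /ʃ/ is underlying, and a rule of depalatalization — palato-alveolar /ʃ/ becomes [s] when no front vowel follows — gives [s].
The one attested form of 'foot', [lapɔʃi], shows underlying /lapɔʃ/. Applying the same rule when no front vowel follows gives [lapɔsa].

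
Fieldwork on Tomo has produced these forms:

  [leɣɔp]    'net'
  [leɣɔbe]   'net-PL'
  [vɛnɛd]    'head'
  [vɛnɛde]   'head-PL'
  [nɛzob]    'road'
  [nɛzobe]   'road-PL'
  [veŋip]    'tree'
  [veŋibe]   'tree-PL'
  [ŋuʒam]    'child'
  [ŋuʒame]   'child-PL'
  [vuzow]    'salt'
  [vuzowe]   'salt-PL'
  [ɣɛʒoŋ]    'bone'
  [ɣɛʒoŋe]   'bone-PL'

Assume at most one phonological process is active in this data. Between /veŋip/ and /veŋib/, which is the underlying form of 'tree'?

The root 'tree' surfaces as [veŋip] and [veŋibe], with a stem-final [p] ~ [b] alternation.
If /b/ were underlying and a rule turned it into [p] in isolation, 'road' would also alternate; but it has [b] in both [nɛzob] and [nɛzobe].
The underlying segment must be /p/; voiceless stops become voiced between vowels, yielding [b] there.

/veŋip/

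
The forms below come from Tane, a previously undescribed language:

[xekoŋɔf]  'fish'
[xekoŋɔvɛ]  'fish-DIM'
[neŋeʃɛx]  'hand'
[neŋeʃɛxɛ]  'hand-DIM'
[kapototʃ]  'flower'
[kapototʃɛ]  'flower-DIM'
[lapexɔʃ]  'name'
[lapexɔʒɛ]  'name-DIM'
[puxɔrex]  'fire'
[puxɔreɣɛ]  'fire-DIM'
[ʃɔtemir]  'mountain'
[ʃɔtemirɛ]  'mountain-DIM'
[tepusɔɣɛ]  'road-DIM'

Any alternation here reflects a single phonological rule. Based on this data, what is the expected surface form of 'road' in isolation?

[tepusɔx]

In [puxɔrex] and [puxɔreɣɛ] the final segment of 'fire' alternates: [x] ~ [ɣ].
But 'hand' keeps [x] in both environments ([neŋeʃɛx], [neŋeʃɛxɛ]), so there is no rule changing /x/ to [ɣ] before the DIM suffix.
The underlying segment must be /ɣ/; voiced obstruents become voiceless word-finally, yielding [x] there.
From [tepusɔɣɛ] the stem 'road' is /tepusɔɣ/; word-finally this yields [tepusɔx].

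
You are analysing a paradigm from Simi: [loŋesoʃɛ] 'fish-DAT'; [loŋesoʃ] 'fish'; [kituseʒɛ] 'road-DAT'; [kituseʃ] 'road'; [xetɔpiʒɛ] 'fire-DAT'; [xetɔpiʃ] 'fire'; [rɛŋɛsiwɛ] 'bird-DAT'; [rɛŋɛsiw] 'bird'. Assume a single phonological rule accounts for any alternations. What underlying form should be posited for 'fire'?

The stem for 'fire' ends in [ʒ] in [xetɔpiʒɛ] but [ʃ] in [xetɔpiʃ].
If /ʃ/ were underlying and a rule turned it into [ʒ] before the DAT suffix, 'fish' would also alternate; but it has [ʃ] in both [loŋesoʃɛ] and [loŋesoʃ].
The alternation reflects word-final obstruent devoicing: voiced obstruents become voiceless word-finally. /ʒ/ is underlying.
The underlying form of 'fire' is therefore /xetɔpiʒ/.

/xetɔpiʒ/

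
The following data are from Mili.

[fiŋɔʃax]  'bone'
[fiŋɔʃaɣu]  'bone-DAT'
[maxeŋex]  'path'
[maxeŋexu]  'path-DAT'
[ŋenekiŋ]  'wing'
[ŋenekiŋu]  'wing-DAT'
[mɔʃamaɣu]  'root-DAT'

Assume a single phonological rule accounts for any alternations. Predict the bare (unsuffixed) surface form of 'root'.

The stem for 'bone' ends in [x] in [fiŋɔʃax] but [ɣ] in [fiŋɔʃaɣu].
If /x/ were underlying and a rule turned it into [ɣ] before the DAT suffix, 'path' would also alternate; but it has [x] in both [maxeŋex] and [maxeŋexu].
The alternation reflects word-final obstruent devoicing: voiced obstruents become voiceless word-finally. /ɣ/ is underlying.
The one attested form of 'root', [mɔʃamaɣu], shows underlying /mɔʃamaɣ/. Applying the same rule word-finally gives [mɔʃamax].

[mɔʃamax]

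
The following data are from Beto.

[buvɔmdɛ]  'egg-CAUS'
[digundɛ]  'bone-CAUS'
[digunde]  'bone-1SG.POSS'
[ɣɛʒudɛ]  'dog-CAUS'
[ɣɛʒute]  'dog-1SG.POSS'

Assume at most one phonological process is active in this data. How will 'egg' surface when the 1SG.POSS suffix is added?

The 1SG.POSS morpheme has two allomorphs, [-de] and [-te].
The CAUS suffix, which begins with [d], is invariant after every stem; so [d] is not altered by any rule here.
The 1SG.POSS suffix is therefore /-te/ underlyingly, with post-nasal voicing: voiceless stops become voiced after a nasal.
After 'egg', which ends in a nasal, the suffix surfaces as [-de], giving [buvɔmde].

[buvɔmde]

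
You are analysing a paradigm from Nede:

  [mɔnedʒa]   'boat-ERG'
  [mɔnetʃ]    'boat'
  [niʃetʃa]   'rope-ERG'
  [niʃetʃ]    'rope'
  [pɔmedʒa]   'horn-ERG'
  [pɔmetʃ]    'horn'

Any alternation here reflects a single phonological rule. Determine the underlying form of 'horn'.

In [pɔmedʒa] and [pɔmetʃ] the final segment of 'horn' alternates: [dʒ] ~ [tʃ].
The stem 'rope' ([niʃetʃa], [niʃetʃ]) shows [tʃ] unchanged in both environments, so [tʃ] cannot be basic with [dʒ] derived before the ERG suffix.
The alternation reflects word-final obstruent devoicing: voiced obstruents become voiceless word-finally. /dʒ/ is underlying.
So 'horn' = /pɔmedʒ/.

/pɔmedʒ/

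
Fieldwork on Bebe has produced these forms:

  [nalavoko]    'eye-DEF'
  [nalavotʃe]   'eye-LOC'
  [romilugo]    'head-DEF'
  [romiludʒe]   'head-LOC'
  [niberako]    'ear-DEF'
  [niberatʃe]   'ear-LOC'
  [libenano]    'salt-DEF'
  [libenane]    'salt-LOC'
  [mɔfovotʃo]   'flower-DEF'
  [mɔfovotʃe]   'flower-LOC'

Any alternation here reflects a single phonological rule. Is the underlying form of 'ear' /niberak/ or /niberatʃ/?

In [niberako] and [niberatʃe] the final segment of 'ear' alternates: [k] ~ [tʃ].
The stem 'flower' ([mɔfovotʃo], [mɔfovotʃe]) shows [tʃ] unchanged in both environments, so [tʃ] cannot be basic with [k] derived before the DEF suffix.
The alternation reflects palatalization before a front vowel: /k/ and /g/ become palato-alveolar [tʃ] and [dʒ] before a front vowel. /k/ is underlying.

/niberak/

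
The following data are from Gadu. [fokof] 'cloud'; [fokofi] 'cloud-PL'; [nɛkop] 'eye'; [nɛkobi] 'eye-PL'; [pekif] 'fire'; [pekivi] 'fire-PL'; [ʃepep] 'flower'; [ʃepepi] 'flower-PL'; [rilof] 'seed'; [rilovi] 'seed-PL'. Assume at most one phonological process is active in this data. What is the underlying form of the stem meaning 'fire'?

/pekiv/

The root 'fire' surfaces as [pekif] and [pekivi], with a stem-final [f] ~ [v] alternation.
The stem 'cloud' ([fokof], [fokofi]) shows [f] unchanged in both environments, so [f] cannot be basic with [v] derived before the PL suffix.
The underlying segment must be /v/; voiced obstruents become voiceless word-finally, yielding [f] there.
So 'fire' = /pekiv/.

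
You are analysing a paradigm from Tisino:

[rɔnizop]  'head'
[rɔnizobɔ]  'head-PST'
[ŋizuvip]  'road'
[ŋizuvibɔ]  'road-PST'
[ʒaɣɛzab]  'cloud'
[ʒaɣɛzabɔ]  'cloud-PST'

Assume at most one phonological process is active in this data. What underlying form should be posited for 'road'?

'road' shows [p] ~ [b] at the end of the stem ([ŋizuvip] vs [ŋizuvibɔ]).
But 'cloud' keeps [b] in both environments ([ʒaɣɛzab], [ʒaɣɛzabɔ]), so there is no rule changing /b/ to [p] in isolation.
So /p/ is underlying, and a rule of intervocalic voicing — voiceless stops become voiced between vowels — gives [b].

/ŋizuvip/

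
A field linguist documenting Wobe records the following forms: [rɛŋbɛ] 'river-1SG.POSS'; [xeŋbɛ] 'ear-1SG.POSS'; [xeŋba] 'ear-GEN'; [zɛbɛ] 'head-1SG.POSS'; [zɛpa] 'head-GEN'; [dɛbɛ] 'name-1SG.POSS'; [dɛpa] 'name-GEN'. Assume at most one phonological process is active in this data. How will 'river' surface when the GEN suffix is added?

The GEN suffix surfaces as [-ba] and [-pa], depending on the final segment of the stem.
By contrast the 1SG.POSS suffix keeps its initial [b] throughout — that segment must be underlying.
The GEN suffix is therefore /-pa/ underlyingly, with post-nasal voicing: voiceless stops become voiced after a nasal.
After 'river', which ends in a nasal, the suffix surfaces as [-ba], giving [rɛŋba].

[rɛŋba]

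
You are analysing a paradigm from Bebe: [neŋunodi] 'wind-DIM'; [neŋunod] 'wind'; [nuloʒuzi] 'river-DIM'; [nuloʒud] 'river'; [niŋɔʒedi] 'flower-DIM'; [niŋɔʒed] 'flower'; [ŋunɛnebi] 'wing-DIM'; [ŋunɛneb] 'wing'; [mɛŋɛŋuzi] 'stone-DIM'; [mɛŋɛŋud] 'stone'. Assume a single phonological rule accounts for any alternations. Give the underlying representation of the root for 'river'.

The root 'river' surfaces as [nuloʒuzi] and [nuloʒud], with a stem-final [z] ~ [d] alternation.
The stem 'flower' ([niŋɔʒedi], [niŋɔʒed]) shows [d] unchanged in both environments, so [d] cannot be basic with [z] derived before the DIM suffix.
So /z/ is underlying, and a rule of word-final hardening — voiced fricatives become stops word-finally — gives [d].

/nuloʒuz/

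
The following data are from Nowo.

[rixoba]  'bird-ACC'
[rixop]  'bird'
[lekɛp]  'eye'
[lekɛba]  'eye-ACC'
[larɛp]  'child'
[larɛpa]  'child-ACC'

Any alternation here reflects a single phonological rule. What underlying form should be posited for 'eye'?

/lekɛb/

The stem for 'eye' ends in [p] in [lekɛp] but [b] in [lekɛba].
The stem 'child' ([larɛp], [larɛpa]) shows [p] unchanged in both environments, so [p] cannot be basic with [b] derived before the ACC suffix.
So /b/ is underlying, and a rule of word-final obstruent devoicing — voiced obstruents become voiceless word-finally — gives [p].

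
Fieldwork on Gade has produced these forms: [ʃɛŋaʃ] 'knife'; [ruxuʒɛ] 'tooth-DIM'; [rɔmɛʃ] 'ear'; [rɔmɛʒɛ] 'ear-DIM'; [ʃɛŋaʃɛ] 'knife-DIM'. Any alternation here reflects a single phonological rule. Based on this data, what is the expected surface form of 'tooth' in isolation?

The root 'ear' surfaces as [rɔmɛʒɛ] and [rɔmɛʃ], with a stem-final [ʒ] ~ [ʃ] alternation.
If /ʃ/ were underlying and a rule turned it into [ʒ] before the DIM suffix, 'knife' would also alternate; but it has [ʃ] in both [ʃɛŋaʃɛ] and [ʃɛŋaʃ].
The underlying segment must be /ʒ/; voiced obstruents become voiceless word-finally, yielding [ʃ] there.
From [ruxuʒɛ] the stem 'tooth' is /ruxuʒ/; word-finally this yields [ruxuʃ].

[ruxuʃ]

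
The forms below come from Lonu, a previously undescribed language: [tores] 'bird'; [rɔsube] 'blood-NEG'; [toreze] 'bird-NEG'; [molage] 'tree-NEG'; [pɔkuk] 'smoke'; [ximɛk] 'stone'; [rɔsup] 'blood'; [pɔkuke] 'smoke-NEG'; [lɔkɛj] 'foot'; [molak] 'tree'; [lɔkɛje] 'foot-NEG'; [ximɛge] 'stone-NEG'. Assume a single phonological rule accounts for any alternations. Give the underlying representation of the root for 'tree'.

/molag/

The stem for 'tree' ends in [g] in [molage] but [k] in [molak].
If /k/ were underlying and a rule turned it into [g] before the NEG suffix, 'smoke' would also alternate; but it has [k] in both [pɔkuke] and [pɔkuk].
The alternation reflects word-final obstruent devoicing: voiced obstruents become voiceless word-finally. /g/ is underlying.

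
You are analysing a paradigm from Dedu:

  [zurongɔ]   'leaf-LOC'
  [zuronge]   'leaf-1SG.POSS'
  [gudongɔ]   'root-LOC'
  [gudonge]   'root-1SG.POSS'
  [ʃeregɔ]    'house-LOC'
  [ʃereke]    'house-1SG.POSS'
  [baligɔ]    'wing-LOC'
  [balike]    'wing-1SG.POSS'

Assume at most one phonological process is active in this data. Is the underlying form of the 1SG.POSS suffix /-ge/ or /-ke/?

/-ke/

The 1SG.POSS suffix surfaces as [-ge] and [-ke], depending on the final segment of the stem.
By contrast the LOC suffix keeps its initial [g] throughout — that segment must be underlying.
The 1SG.POSS suffix is therefore /-ke/ underlyingly, with post-nasal voicing: voiceless stops become voiced after a nasal.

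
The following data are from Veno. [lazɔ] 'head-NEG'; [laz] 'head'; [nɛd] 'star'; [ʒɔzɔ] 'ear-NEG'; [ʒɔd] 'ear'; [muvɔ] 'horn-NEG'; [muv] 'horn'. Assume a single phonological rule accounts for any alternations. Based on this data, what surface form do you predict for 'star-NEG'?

The stem for 'ear' ends in [z] in [ʒɔzɔ] but [d] in [ʒɔd].
Compare 'head', with invariant [z] in [lazɔ] and [laz]: an analysis with underlying /z/ and a rule producing [d] in isolation would wrongly predict alternation here too.
So /d/ is underlying, and a rule of intervocalic spirantization — voiced stops become fricatives between vowels — gives [z].
The one attested form of 'star', [nɛd], shows underlying /nɛd/. Applying the same rule between vowels gives [nɛzɔ].

[nɛzɔ]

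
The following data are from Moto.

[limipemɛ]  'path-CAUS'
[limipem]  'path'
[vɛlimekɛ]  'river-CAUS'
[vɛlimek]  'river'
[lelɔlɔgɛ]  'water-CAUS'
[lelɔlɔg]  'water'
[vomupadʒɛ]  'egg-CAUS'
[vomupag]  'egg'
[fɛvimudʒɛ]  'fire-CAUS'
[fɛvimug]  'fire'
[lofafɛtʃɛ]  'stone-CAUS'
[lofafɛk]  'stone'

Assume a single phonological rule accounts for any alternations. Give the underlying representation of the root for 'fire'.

/fɛvimudʒ/

In [fɛvimudʒɛ] and [fɛvimug] the final segment of 'fire' alternates: [dʒ] ~ [g].
If /g/ were underlying and a rule turned it into [dʒ] before the CAUS suffix, 'water' would also alternate; but it has [g] in both [lelɔlɔgɛ] and [lelɔlɔg].
So /dʒ/ is underlying, and a rule of depalatalization — palato-alveolar /tʃ/ and /dʒ/ become [k] and [g] when no front vowel follows — gives [g].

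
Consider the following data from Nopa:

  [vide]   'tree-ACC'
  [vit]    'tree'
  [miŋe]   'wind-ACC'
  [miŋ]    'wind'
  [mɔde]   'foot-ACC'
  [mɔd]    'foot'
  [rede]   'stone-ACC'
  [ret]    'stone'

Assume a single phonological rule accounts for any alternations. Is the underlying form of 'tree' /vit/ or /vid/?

The root 'tree' surfaces as [vide] and [vit], with a stem-final [d] ~ [t] alternation.
Compare 'foot', with invariant [d] in [mɔde] and [mɔd]: an analysis with underlying /d/ and a rule producing [t] in isolation would wrongly predict alternation here too.
So /t/ is underlying, and a rule of intervocalic voicing — voiceless stops become voiced between vowels — gives [d].

/vit/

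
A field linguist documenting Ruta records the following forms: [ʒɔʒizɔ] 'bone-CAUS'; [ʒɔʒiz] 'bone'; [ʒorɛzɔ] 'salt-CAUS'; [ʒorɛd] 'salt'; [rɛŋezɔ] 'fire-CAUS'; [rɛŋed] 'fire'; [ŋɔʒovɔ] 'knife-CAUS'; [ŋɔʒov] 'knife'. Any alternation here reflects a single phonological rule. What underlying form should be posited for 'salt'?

The stem for 'salt' ends in [z] in [ʒorɛzɔ] but [d] in [ʒorɛd].
The stem 'bone' ([ʒɔʒizɔ], [ʒɔʒiz]) shows [z] unchanged in both environments, so [z] cannot be basic with [d] derived in isolation.
Therefore /d/ is basic and [z] is derived by intervocalic spirantization (voiced stops become fricatives between vowels).
The underlying form of 'salt' is therefore /ʒorɛd/.

/ʒorɛd/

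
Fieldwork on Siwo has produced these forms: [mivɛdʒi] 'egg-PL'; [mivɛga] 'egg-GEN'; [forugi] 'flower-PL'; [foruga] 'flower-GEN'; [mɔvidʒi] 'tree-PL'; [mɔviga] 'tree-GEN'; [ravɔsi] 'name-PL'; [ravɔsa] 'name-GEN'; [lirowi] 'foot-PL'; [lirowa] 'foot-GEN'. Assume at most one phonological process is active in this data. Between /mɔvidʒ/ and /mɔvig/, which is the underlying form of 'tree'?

'tree' shows [dʒ] ~ [g] at the end of the stem ([mɔvidʒi] vs [mɔviga]).
If /g/ were underlying and a rule turned it into [dʒ] before the PL suffix, 'flower' would also alternate; but it has [g] in both [forugi] and [foruga].
Therefore /dʒ/ is basic and [g] is derived by depalatalization (palato-alveolar /dʒ/ becomes [g] when no front vowel follows).

/mɔvidʒ/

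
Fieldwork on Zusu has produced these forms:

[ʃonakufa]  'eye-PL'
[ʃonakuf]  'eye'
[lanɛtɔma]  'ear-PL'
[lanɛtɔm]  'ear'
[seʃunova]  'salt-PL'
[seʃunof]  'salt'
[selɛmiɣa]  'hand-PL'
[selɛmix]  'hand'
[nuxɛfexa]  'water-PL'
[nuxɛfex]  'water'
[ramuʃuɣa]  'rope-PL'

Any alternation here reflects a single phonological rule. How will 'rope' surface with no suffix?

[ramuʃux]

'hand' shows [ɣ] ~ [x] at the end of the stem ([selɛmiɣa] vs [selɛmix]).
But 'water' keeps [x] in both environments ([nuxɛfexa], [nuxɛfex]), so there is no rule changing /x/ to [ɣ] before the PL suffix.
The underlying segment must be /ɣ/; voiced obstruents become voiceless word-finally, yielding [x] there.
From [ramuʃuɣa] the stem 'rope' is /ramuʃuɣ/; word-finally this yields [ramuʃux].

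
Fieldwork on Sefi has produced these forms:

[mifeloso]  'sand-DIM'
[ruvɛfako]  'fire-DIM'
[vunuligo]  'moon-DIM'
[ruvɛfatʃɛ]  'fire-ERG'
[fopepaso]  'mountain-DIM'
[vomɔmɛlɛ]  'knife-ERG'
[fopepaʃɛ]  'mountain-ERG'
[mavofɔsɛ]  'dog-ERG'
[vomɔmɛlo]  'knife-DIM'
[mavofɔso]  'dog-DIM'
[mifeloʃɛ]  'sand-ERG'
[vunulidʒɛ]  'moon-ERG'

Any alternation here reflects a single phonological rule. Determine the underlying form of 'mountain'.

The stem for 'mountain' ends in [s] in [fopepaso] but [ʃ] in [fopepaʃɛ].
The stem 'dog' ([mavofɔso], [mavofɔsɛ]) shows [s] unchanged in both environments, so [s] cannot be basic with [ʃ] derived before the ERG suffix.
The alternation reflects depalatalization: palato-alveolar /tʃ/, /dʒ/ and /ʃ/ become [k], [g] and [s] when no front vowel follows. /ʃ/ is underlying.
So 'mountain' = /fopepaʃ/.

/fopepaʃ/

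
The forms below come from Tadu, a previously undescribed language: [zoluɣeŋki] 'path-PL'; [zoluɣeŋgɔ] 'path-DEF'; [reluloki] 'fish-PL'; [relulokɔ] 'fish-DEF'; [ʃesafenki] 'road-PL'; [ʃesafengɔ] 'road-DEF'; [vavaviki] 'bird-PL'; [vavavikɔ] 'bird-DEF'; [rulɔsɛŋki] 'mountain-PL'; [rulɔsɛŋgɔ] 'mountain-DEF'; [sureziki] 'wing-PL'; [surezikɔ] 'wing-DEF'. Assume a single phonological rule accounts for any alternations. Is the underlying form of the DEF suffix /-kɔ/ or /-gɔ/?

The DEF morpheme has two allomorphs, [-gɔ] and [-kɔ].
The PL suffix, which begins with [k], is invariant after every stem; so [k] is not altered by any rule here.
The DEF suffix is therefore /-gɔ/ underlyingly, with post-vocalic devoicing: voiced stops become voiceless after a vowel.

/-gɔ/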